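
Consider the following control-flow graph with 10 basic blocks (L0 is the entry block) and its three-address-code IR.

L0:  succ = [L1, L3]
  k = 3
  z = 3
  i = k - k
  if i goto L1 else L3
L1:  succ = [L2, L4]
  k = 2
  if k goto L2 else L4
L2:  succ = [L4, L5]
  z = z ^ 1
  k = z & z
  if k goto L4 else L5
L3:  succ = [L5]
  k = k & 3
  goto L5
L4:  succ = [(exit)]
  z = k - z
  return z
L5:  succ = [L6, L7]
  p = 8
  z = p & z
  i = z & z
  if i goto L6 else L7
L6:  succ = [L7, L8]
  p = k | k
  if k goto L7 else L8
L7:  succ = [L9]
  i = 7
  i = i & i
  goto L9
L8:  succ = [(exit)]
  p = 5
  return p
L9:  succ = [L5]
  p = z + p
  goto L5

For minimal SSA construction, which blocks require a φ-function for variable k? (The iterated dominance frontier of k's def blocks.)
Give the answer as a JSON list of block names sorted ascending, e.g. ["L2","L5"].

idom tree: L1←L0 L2←L1 L3←L0 L4←L1 L5←L0 L6←L5 L7←L5 L8←L6 L9←L7
Dom at joins:
  L4: preds {L1,L2}: {L0,L1} ∩ {L0,L1,L2} = {L0,L1}; idom=L1
  L5: preds {L2,L3,L9}: {L0,L1,L2} ∩ {L0,L3} ∩ {L0,L5,L7,L9} = {L0}; idom=L0
  L7: preds {L5,L6}: {L0,L5} ∩ {L0,L5,L6} = {L0,L5}; idom=L5

DF walk-up:
  L4←L1: walk · to L1
  L4←L2: walk L2 to L1
  L5←L2: walk L2→L1 to L0
  L5←L3: walk L3 to L0
  L5←L9: walk L9→L7→L5 to L0
  L7←L5: walk · to L5
  L7←L6: walk L6 to L5
  L0: DF=∅
  L1: DF={L5}
  L2: DF={L4,L5}
  L3: DF={L5}
  L4: DF=∅
  L5: DF={L5}
  L6: DF={L7}
  L7: DF={L5}
  L8: DF=∅
  L9: DF={L5}

φ for k: defs {L0,L1,L2,L3}
  DF⁺ = {L4,L5}

Answer: ["L4", "L5"]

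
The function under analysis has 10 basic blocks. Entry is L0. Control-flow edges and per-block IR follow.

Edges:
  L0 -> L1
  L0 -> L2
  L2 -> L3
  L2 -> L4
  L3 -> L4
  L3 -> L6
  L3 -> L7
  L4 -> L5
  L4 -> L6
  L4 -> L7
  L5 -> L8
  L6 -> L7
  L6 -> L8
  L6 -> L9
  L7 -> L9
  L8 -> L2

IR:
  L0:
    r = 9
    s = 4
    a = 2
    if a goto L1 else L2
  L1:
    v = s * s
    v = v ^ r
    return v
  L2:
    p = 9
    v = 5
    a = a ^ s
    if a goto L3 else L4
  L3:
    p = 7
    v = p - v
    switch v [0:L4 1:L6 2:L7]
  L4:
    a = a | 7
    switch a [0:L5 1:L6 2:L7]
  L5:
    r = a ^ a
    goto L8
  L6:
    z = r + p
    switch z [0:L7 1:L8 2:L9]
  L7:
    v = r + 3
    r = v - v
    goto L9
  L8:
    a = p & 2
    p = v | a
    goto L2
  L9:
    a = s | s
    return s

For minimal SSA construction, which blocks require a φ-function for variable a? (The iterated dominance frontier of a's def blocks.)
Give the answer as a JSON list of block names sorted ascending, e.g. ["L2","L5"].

idom tree: L1←L0 L2←L0 L3←L2 L4←L2 L5←L4 L6←L2 L7←L2 L8←L2 L9←L2
Dom∩ at merges:
  L2: preds {L0,L8}: {L0} ∩ {L0,L2,L8} = {L0}; idom=L0
  L4: preds {L2,L3}: {L0,L2} ∩ {L0,L2,L3} = {L0,L2}; idom=L2
  L6: preds {L3,L4}: {L0,L2,L3} ∩ {L0,L2,L4} = {L0,L2}; idom=L2
  L7: preds {L3,L4,L6}: {L0,L2,L3} ∩ {L0,L2,L4} ∩ {L0,L2,L6} = {L0,L2}; idom=L2
  L8: preds {L5,L6}: {L0,L2,L4,L5} ∩ {L0,L2,L6} = {L0,L2}; idom=L2
  L9: preds {L6,L7}: {L0,L2,L6} ∩ {L0,L2,L7} = {L0,L2}; idom=L2

DF derivation:
  join L2 pred L0: · stop@L0
  join L2 pred L8: L8→L2 stop@L0
  join L4 pred L2: · stop@L2
  join L4 pred L3: L3 stop@L2
  join L6 pred L3: L3 stop@L2
  join L6 pred L4: L4 stop@L2
  join L7 pred L3: L3 stop@L2
  join L7 pred L4: L4 stop@L2
  join L7 pred L6: L6 stop@L2
  join L8 pred L5: L5→L4 stop@L2
  join L8 pred L6: L6 stop@L2
  join L9 pred L6: L6 stop@L2
  join L9 pred L7: L7 stop@L2
  DF(L0)=∅
  DF(L1)=∅
  DF(L2)={L2}
  DF(L3)={L4,L6,L7}
  DF(L4)={L6,L7,L8}
  DF(L5)={L8}
  DF(L6)={L7,L8,L9}
  DF(L7)={L9}
  DF(L8)={L2}
  DF(L9)=∅

φ for a: defs {L0,L2,L4,L8,L9}
  DF⁺ = {L2,L6,L7,L8,L9}

Answer: ["L2", "L6", "L7", "L8", "L9"]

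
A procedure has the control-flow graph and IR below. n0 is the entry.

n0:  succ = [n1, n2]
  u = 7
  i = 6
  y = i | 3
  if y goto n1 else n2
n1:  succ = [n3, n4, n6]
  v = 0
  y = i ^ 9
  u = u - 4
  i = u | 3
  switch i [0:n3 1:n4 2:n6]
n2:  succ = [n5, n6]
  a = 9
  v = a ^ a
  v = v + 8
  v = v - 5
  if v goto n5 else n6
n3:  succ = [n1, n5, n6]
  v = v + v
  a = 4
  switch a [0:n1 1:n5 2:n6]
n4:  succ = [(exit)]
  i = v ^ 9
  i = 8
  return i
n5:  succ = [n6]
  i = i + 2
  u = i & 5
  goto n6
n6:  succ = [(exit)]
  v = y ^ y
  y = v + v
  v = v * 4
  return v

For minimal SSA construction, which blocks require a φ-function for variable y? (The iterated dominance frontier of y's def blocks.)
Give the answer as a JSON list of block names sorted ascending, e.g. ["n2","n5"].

idom tree: n1←n0 n2←n0 n3←n1 n4←n1 n5←n0 n6←n0
Join-block Dom:
  n1: preds {n0,n3}: {n0} ∩ {n0,n1,n3} = {n0}; idom=n0
  n5: preds {n2,n3}: {n0,n2} ∩ {n0,n1,n3} = {n0}; idom=n0
  n6: preds {n1,n2,n3,n5}: {n0,n1} ∩ {n0,n2} ∩ {n0,n1,n3} ∩ {n0,n5} = {n0}; idom=n0

DF derivation:
  n1←n0: walk · to n0
  n1←n3: walk n3→n1 to n0
  n5←n2: walk n2 to n0
  n5←n3: walk n3→n1 to n0
  n6←n1: walk n1 to n0
  n6←n2: walk n2 to n0
  n6←n3: walk n3→n1 to n0
  n6←n5: walk n5 to n0
  n0 → ∅
  n1 → {n1,n5,n6}
  n2 → {n5,n6}
  n3 → {n1,n5,n6}
  n4 → ∅
  n5 → {n6}
  n6 → ∅

φ for y: defs {n0,n1,n6}
  DF⁺ = {n1,n5,n6}

Answer: ["n1", "n5", "n6"]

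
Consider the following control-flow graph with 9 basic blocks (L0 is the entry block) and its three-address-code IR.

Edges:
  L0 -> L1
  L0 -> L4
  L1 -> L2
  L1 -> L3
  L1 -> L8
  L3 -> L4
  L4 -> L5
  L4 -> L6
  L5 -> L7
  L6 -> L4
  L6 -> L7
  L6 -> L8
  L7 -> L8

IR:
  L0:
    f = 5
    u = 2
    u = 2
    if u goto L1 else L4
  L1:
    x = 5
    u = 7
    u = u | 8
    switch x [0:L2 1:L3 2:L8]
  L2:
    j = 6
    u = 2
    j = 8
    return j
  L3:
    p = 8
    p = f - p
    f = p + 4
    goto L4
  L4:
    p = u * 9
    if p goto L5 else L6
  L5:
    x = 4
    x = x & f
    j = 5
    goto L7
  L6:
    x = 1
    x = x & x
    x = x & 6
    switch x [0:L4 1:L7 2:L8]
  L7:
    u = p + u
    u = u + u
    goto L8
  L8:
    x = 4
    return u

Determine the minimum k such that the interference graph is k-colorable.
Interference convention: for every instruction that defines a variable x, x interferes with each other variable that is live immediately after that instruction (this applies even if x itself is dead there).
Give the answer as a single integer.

Per-block:
  L0: {f,u} / ∅
  L1: {u,x} / ∅
  L2: {j,u} / ∅
  L3: {f,p} / {f}
  L4: {p} / {u}
  L5: {j,x} / {f}
  L6: {x} / ∅
  L7: {u} / {p,u}
  L8: {x} / {u}

Liveness:
  L0: in=∅ out={f,u}
  L1: in={f} out={f,u}
  L2: in=∅ out=∅
  L3: in={f,u} out={f,u}
  L4: in={f,u} out={f,p,u}
  L5: in={f,p,u} out={p,u}
  L6: in={f,p,u} out={f,p,u}
  L7: in={p,u} out={u}
  L8: in={u} out=∅

Conflict graph:
  f — {p,u,x}
  j — {p,u}
  p — {f,j,u,x}
  u — {f,j,p,x}
  x — {f,p,u}

Chromatic number:
  clique {f,p,u,x} ⇒ need ≥ 4
  assign f→c2 j→c2 p→c0 u→c1 x→c3 — no edge inside a register ⇒ χ ≤ 4
  χ = 4

Answer: 4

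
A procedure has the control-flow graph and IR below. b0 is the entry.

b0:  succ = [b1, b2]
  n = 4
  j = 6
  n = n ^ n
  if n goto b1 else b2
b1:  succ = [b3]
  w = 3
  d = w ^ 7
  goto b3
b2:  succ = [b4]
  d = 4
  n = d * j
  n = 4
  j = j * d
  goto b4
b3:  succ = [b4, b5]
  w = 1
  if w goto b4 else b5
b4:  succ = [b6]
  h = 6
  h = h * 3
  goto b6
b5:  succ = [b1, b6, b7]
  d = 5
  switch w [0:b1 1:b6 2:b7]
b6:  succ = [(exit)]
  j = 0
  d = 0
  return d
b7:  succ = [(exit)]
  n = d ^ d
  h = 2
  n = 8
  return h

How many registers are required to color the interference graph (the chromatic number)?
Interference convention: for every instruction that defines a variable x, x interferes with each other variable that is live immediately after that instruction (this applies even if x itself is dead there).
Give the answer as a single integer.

def/use:
  b0: def={j,n} ue=∅
  b1: def={d,w} ue=∅
  b2: def={d,j,n} ue={j}
  b3: def={w} ue=∅
  b4: def={h} ue=∅
  b5: def={d} ue={w}
  b6: def={d,j} ue=∅
  b7: def={h,n} ue={d}

Backward fixpoint:
  b0 li=∅ lo={j}
  b1 li=∅ lo=∅
  b2 li={j} lo=∅
  b3 li=∅ lo={w}
  b4 li=∅ lo=∅
  b5 li={w} lo={d}
  b6 li=∅ lo=∅
  b7 li={d} lo=∅

Interfere edges:
  d — {j,n,w}
  h — {n}
  j — {d,n}
  n — {d,h,j}
  w — {d}

Registers:
  {d,j,n} pairwise interfere (3-clique) ⇒ χ ≥ 3
  3-colouring: r0={d,h}  r1={n,w}  r2={j}
  χ = 3

Answer: 3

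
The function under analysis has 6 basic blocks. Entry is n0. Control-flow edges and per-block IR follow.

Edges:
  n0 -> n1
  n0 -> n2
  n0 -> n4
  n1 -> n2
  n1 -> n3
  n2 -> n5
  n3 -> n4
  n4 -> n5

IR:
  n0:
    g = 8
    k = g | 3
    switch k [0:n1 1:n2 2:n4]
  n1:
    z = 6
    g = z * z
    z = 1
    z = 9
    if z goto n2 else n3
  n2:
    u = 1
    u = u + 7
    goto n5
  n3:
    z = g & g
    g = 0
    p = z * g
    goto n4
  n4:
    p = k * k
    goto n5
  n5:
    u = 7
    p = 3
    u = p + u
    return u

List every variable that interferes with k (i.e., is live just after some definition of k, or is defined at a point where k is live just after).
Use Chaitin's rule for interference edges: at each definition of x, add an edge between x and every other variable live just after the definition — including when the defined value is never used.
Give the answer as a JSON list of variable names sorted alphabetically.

Per-block:
  n0: def={g,k} ue=∅
  n1: def={g,z} ue=∅
  n2: def={u} ue=∅
  n3: def={g,p,z} ue={g}
  n4: def={p} ue={k}
  n5: def={p,u} ue=∅

Liveness:
  live n0: ∅→{k}
  live n1: {k}→{g,k}
  live n2: ∅→∅
  live n3: {g,k}→{k}
  live n4: {k}→∅
  live n5: ∅→∅

Interference:
  g: {k,z}
  k: {g,p,z}
  p: {k,u}
  u: {p}
  z: {g,k}

N(k) = ["g", "p", "z"]

Answer: ["g", "p", "z"]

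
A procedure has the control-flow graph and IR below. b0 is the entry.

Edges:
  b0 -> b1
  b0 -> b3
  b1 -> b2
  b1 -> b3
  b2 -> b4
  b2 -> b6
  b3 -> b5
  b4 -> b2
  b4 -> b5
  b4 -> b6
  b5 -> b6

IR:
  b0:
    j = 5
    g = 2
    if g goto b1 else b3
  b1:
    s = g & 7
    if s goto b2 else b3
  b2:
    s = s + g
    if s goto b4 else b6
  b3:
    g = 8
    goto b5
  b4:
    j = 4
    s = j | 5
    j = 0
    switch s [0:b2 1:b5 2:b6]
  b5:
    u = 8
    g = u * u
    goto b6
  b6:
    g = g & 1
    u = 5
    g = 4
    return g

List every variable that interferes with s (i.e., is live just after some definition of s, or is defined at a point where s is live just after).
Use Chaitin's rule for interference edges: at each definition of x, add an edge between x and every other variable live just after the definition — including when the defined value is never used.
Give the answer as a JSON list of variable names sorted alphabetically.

Per-block:
  b0: {g,j} / ∅
  b1: {s} / {g}
  b2: {s} / {g,s}
  b3: {g} / ∅
  b4: {j,s} / ∅
  b5: {g,u} / ∅
  b6: {g,u} / {g}

Live sets:
  b0: in=∅ out={g}
  b1: in={g} out={g,s}
  b2: in={g,s} out={g}
  b3: in=∅ out=∅
  b4: in={g} out={g,s}
  b5: in=∅ out={g}
  b6: in={g} out=∅

Conflict graph:
  g: {j,s}
  j: {g,s}
  s: {g,j}
  u: ∅

N(s) = ["g", "j"]

Answer: ["g", "j"]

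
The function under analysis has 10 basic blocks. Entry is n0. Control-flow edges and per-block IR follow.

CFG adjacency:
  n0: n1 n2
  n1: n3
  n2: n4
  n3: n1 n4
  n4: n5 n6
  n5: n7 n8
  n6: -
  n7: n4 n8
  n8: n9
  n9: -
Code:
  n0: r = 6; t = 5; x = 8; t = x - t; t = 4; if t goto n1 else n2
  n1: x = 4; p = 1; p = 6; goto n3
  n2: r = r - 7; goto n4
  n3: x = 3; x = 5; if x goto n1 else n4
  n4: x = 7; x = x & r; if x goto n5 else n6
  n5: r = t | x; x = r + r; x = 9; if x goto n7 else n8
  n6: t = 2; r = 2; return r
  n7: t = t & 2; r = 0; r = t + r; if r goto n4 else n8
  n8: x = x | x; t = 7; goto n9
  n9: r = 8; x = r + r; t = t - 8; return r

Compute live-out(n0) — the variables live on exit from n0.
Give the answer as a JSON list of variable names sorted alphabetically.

Block summaries:
  n0: def={r,t,x} ue=∅
  n1: def={p,x} ue=∅
  n2: def={r} ue={r}
  n3: def={x} ue=∅
  n4: def={x} ue={r}
  n5: def={r,x} ue={t,x}
  n6: def={r,t} ue=∅
  n7: def={r,t} ue={t}
  n8: def={t,x} ue={x}
  n9: def={r,t,x} ue={t}

Live sets:
  live n0: ∅→{r,t}
  live n1: {r,t}→{r,t}
  live n2: {r,t}→{r,t}
  live n3: {r,t}→{r,t}
  live n4: {r,t}→{t,x}
  live n5: {t,x}→{t,x}
  live n6: ∅→∅
  live n7: {t,x}→{r,t,x}
  live n8: {x}→{t}
  live n9: {t}→∅

live-out(n0) = ["r", "t"]

Answer: ["r", "t"]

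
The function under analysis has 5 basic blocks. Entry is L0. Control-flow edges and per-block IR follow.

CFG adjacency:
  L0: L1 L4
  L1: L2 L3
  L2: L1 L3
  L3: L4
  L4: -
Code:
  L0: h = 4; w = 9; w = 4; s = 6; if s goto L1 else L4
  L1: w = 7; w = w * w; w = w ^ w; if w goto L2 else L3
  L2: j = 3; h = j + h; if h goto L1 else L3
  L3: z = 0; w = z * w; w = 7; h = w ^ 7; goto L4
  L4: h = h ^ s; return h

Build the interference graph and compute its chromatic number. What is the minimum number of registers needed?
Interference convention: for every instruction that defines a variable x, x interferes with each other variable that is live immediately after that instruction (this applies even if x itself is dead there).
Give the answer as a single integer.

Answer: 4

Analysis:
Per-block:
  L0: def={h,s,w} ue=∅
  L1: def={w} ue=∅
  L2: def={h,j} ue={h}
  L3: def={h,w,z} ue={w}
  L4: def={h} ue={h,s}

Live sets:
  live L0: ∅→{h,s}
  live L1: {h,s}→{h,s,w}
  live L2: {h,s,w}→{h,s,w}
  live L3: {s,w}→{h,s}
  live L4: {h,s}→∅

Conflict graph:
  h: {j,s,w}
  j: {h,s,w}
  s: {h,j,w,z}
  w: {h,j,s,z}
  z: {s,w}

Colouring:
  {h,j,s,w} pairwise interfere (4-clique) ⇒ χ ≥ 4
  assign h→R2 j→R3 s→R0 w→R1 z→R2 — no edge inside a register ⇒ χ ≤ 4
  χ = 4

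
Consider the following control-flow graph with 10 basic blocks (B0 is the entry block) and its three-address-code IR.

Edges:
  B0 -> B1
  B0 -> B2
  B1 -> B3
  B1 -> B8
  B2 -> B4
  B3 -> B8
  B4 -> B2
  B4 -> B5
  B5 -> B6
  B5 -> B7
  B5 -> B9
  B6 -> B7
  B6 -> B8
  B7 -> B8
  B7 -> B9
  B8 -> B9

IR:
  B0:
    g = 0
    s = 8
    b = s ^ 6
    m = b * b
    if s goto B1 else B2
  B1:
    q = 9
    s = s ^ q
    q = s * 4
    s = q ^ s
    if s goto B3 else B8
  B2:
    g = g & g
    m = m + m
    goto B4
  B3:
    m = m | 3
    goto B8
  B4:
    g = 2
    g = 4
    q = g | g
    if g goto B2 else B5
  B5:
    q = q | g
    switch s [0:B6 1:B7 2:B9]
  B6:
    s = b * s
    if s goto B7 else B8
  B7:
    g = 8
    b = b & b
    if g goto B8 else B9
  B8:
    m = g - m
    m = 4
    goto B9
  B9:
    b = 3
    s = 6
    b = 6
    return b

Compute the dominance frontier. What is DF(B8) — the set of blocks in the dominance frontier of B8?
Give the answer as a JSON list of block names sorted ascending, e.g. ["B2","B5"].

idom tree: B1←B0 B2←B0 B3←B1 B4←B2 B5←B4 B6←B5 B7←B5 B8←B0 B9←B0
Dom∩ at merges:
  B2: preds {B0,B4}: {B0} ∩ {B0,B2,B4} = {B0}; idom=B0
  B7: preds {B5,B6}: {B0,B2,B4,B5} ∩ {B0,B2,B4,B5,B6} = {B0,B2,B4,B5}; idom=B5
  B8: preds {B1,B3,B6,B7}: {B0,B1} ∩ {B0,B1,B3} ∩ {B0,B2,B4,B5,B6} ∩ {B0,B2,B4,B5,B7} = {B0}; idom=B0
  B9: preds {B5,B7,B8}: {B0,B2,B4,B5} ∩ {B0,B2,B4,B5,B7} ∩ {B0,B8} = {B0}; idom=B0

DF derivation:
  B2←B0: walk · to B0
  B2←B4: walk B4→B2 to B0
  B7←B5: walk · to B5
  B7←B6: walk B6 to B5
  B8←B1: walk B1 to B0
  B8←B3: walk B3→B1 to B0
  B8←B6: walk B6→B5→B4→B2 to B0
  B8←B7: walk B7→B5→B4→B2 to B0
  B9←B5: walk B5→B4→B2 to B0
  B9←B7: walk B7→B5→B4→B2 to B0
  B9←B8: walk B8 to B0
  B0: DF=∅
  B1: DF={B8}
  B2: DF={B2,B8,B9}
  B3: DF={B8}
  B4: DF={B2,B8,B9}
  B5: DF={B8,B9}
  B6: DF={B7,B8}
  B7: DF={B8,B9}
  B8: DF={B9}
  B9: DF=∅

DF(B8) = ["B9"]

Answer: ["B9"]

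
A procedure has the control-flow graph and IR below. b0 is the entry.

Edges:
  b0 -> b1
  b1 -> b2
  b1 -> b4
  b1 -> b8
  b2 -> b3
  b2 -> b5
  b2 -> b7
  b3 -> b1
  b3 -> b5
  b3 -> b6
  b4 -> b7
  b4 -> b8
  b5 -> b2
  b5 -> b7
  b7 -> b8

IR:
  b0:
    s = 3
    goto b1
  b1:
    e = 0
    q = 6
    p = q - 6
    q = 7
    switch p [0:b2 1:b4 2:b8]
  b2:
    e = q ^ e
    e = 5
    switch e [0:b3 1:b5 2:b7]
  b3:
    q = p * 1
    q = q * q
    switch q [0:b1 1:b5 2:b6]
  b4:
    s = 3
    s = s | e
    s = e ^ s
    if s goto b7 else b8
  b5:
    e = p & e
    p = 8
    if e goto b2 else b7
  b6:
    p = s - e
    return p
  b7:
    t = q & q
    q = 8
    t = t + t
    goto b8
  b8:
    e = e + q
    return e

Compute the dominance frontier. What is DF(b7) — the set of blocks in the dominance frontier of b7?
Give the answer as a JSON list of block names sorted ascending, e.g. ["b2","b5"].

Answer: ["b8"]

Analysis:
idom tree: b1←b0 b2←b1 b3←b2 b4←b1 b5←b2 b6←b3 b7←b1 b8←b1
Join-block Dom:
  b1: preds {b0,b3}: {b0} ∩ {b0,b1,b2,b3} = {b0}; idom=b0
  b2: preds {b1,b5}: {b0,b1} ∩ {b0,b1,b2,b5} = {b0,b1}; idom=b1
  b5: preds {b2,b3}: {b0,b1,b2} ∩ {b0,b1,b2,b3} = {b0,b1,b2}; idom=b2
  b7: preds {b2,b4,b5}: {b0,b1,b2} ∩ {b0,b1,b4} ∩ {b0,b1,b2,b5} = {b0,b1}; idom=b1
  b8: preds {b1,b4,b7}: {b0,b1} ∩ {b0,b1,b4} ∩ {b0,b1,b7} = {b0,b1}; idom=b1

DF walk-up:
  join b1 pred b0: · stop@b0
  join b1 pred b3: b3→b2→b1 stop@b0
  join b2 pred b1: · stop@b1
  join b2 pred b5: b5→b2 stop@b1
  join b5 pred b2: · stop@b2
  join b5 pred b3: b3 stop@b2
  join b7 pred b2: b2 stop@b1
  join b7 pred b4: b4 stop@b1
  join b7 pred b5: b5→b2 stop@b1
  join b8 pred b1: · stop@b1
  join b8 pred b4: b4 stop@b1
  join b8 pred b7: b7 stop@b1
  b0 → ∅
  b1 → {b1}
  b2 → {b1,b2,b7}
  b3 → {b1,b5}
  b4 → {b7,b8}
  b5 → {b2,b7}
  b6 → ∅
  b7 → {b8}
  b8 → ∅

DF(b7) = ["b8"]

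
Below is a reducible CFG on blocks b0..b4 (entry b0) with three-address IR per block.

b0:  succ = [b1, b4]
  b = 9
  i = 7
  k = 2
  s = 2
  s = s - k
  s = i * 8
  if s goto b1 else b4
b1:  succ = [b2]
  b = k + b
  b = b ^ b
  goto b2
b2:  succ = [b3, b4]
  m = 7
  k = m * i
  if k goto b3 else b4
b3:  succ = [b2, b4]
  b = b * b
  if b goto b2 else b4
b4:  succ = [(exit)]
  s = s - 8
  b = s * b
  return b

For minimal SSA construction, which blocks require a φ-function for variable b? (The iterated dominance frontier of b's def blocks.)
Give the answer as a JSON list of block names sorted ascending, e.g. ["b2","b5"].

idom tree: b1←b0 b2←b1 b3←b2 b4←b0
Dom at joins:
  b2: preds {b1,b3}: {b0,b1} ∩ {b0,b1,b2,b3} = {b0,b1}; idom=b1
  b4: preds {b0,b2,b3}: {b0} ∩ {b0,b1,b2} ∩ {b0,b1,b2,b3} = {b0}; idom=b0

DF derivation:
  join b2 pred b1: · stop@b1
  join b2 pred b3: b3→b2 stop@b1
  join b4 pred b0: · stop@b0
  join b4 pred b2: b2→b1 stop@b0
  join b4 pred b3: b3→b2→b1 stop@b0
  DF(b0)=∅
  DF(b1)={b4}
  DF(b2)={b2,b4}
  DF(b3)={b2,b4}
  DF(b4)=∅

φ for b: defs {b0,b1,b3,b4}
  DF⁺ = {b2,b4}

Answer: ["b2", "b4"]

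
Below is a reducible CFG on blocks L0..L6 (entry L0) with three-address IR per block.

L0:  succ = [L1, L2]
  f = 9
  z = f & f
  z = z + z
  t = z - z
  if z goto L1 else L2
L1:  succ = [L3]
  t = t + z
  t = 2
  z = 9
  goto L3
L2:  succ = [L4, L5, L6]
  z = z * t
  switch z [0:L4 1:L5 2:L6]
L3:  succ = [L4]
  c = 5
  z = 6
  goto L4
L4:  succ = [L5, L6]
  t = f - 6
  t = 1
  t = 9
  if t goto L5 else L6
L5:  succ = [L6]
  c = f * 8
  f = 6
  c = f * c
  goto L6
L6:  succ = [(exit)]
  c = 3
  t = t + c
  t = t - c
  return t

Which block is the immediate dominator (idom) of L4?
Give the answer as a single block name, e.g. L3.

idom tree: L1←L0 L2←L0 L3←L1 L4←L0 L5←L0 L6←L0
Dom∩ at merges:
  L4: preds {L2,L3}: {L0,L2} ∩ {L0,L1,L3} = {L0}; idom=L0
  L5: preds {L2,L4}: {L0,L2} ∩ {L0,L4} = {L0}; idom=L0
  L6: preds {L2,L4,L5}: {L0,L2} ∩ {L0,L4} ∩ {L0,L5} = {L0}; idom=L0

idom(L4) = L0

Answer: L0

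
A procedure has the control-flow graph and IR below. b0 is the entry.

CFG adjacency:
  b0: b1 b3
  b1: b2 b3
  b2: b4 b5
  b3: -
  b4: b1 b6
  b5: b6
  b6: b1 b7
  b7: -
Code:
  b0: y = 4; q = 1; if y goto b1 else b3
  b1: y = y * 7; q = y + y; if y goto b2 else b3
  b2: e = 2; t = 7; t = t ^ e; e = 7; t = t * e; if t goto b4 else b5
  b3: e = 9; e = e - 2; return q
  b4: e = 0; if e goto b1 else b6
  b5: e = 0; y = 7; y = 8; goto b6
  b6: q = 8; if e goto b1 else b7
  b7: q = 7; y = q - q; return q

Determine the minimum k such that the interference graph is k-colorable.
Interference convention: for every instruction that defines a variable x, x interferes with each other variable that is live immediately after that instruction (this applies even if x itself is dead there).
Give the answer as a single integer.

Per-block:
  b0: def={q,y} ue=∅
  b1: def={q,y} ue={y}
  b2: def={e,t} ue=∅
  b3: def={e} ue={q}
  b4: def={e} ue=∅
  b5: def={e,y} ue=∅
  b6: def={q} ue={e}
  b7: def={q,y} ue=∅

Backward fixpoint:
  b0: in=∅ out={q,y}
  b1: in={y} out={q,y}
  b2: in={y} out={y}
  b3: in={q} out=∅
  b4: in={y} out={e,y}
  b5: in=∅ out={e,y}
  b6: in={e,y} out={y}
  b7: in=∅ out=∅

Interfere edges:
  e — {q,t,y}
  q — {e,y}
  t — {e,y}
  y — {e,q,t}

Registers:
  clique {e,q,y} ⇒ need ≥ 3
  assign e→c0 q→c2 t→c2 y→c1 — no edge inside a register ⇒ χ ≤ 3
  χ = 3

Answer: 3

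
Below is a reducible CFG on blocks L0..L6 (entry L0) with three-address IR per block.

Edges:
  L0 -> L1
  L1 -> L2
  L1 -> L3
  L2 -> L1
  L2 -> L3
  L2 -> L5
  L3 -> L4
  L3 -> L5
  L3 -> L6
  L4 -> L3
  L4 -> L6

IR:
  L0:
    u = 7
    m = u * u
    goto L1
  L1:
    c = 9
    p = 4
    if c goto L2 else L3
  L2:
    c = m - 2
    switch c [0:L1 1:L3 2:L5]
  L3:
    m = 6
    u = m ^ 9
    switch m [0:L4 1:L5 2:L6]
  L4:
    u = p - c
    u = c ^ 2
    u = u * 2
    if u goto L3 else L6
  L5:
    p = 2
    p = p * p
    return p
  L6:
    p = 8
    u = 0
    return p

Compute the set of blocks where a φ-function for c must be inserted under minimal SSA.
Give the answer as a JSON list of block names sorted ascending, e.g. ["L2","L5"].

idom tree: L1←L0 L2←L1 L3←L1 L4←L3 L5←L1 L6←L3
Dom at joins:
  L1: preds {L0,L2}: {L0} ∩ {L0,L1,L2} = {L0}; idom=L0
  L3: preds {L1,L2,L4}: {L0,L1} ∩ {L0,L1,L2} ∩ {L0,L1,L3,L4} = {L0,L1}; idom=L1
  L5: preds {L2,L3}: {L0,L1,L2} ∩ {L0,L1,L3} = {L0,L1}; idom=L1
  L6: preds {L3,L4}: {L0,L1,L3} ∩ {L0,L1,L3,L4} = {L0,L1,L3}; idom=L3

DF walk-up:
  L1←L0: walk · to L0
  L1←L2: walk L2→L1 to L0
  L3←L1: walk · to L1
  L3←L2: walk L2 to L1
  L3←L4: walk L4→L3 to L1
  L5←L2: walk L2 to L1
  L5←L3: walk L3 to L1
  L6←L3: walk · to L3
  L6←L4: walk L4 to L3
  L0 → ∅
  L1 → {L1}
  L2 → {L1,L3,L5}
  L3 → {L3,L5}
  L4 → {L3,L6}
  L5 → ∅
  L6 → ∅

φ for c: defs {L1,L2}
  DF⁺ = {L1,L3,L5}

Answer: ["L1", "L3", "L5"]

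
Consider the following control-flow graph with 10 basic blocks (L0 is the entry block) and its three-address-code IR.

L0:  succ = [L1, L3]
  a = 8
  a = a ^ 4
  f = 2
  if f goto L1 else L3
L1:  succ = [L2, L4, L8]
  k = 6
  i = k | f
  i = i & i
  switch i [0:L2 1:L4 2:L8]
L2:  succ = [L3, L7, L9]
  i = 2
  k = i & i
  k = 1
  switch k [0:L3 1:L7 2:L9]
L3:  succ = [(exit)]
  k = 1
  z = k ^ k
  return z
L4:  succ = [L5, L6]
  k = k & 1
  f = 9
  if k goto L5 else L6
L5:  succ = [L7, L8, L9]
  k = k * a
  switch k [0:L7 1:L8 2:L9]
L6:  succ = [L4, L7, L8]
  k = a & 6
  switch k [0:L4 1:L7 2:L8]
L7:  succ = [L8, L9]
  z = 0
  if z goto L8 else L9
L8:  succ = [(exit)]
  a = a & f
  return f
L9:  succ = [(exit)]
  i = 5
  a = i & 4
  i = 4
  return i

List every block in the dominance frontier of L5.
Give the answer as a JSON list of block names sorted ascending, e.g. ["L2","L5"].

idom tree: L1←L0 L2←L1 L3←L0 L4←L1 L5←L4 L6←L4 L7←L1 L8←L1 L9←L1
Dom at joins:
  L3: preds {L0,L2}: {L0} ∩ {L0,L1,L2} = {L0}; idom=L0
  L4: preds {L1,L6}: {L0,L1} ∩ {L0,L1,L4,L6} = {L0,L1}; idom=L1
  L7: preds {L2,L5,L6}: {L0,L1,L2} ∩ {L0,L1,L4,L5} ∩ {L0,L1,L4,L6} = {L0,L1}; idom=L1
  L8: preds {L1,L5,L6,L7}: {L0,L1} ∩ {L0,L1,L4,L5} ∩ {L0,L1,L4,L6} ∩ {L0,L1,L7} = {L0,L1}; idom=L1
  L9: preds {L2,L5,L7}: {L0,L1,L2} ∩ {L0,L1,L4,L5} ∩ {L0,L1,L7} = {L0,L1}; idom=L1

DF walk-up:
  L3←L0: walk · to L0
  L3←L2: walk L2→L1 to L0
  L4←L1: walk · to L1
  L4←L6: walk L6→L4 to L1
  L7←L2: walk L2 to L1
  L7←L5: walk L5→L4 to L1
  L7←L6: walk L6→L4 to L1
  L8←L1: walk · to L1
  L8←L5: walk L5→L4 to L1
  L8←L6: walk L6→L4 to L1
  L8←L7: walk L7 to L1
  L9←L2: walk L2 to L1
  L9←L5: walk L5→L4 to L1
  L9←L7: walk L7 to L1
  L0: DF=∅
  L1: DF={L3}
  L2: DF={L3,L7,L9}
  L3: DF=∅
  L4: DF={L4,L7,L8,L9}
  L5: DF={L7,L8,L9}
  L6: DF={L4,L7,L8}
  L7: DF={L8,L9}
  L8: DF=∅
  L9: DF=∅

DF(L5) = ["L7", "L8", "L9"]

Answer: ["L7", "L8", "L9"]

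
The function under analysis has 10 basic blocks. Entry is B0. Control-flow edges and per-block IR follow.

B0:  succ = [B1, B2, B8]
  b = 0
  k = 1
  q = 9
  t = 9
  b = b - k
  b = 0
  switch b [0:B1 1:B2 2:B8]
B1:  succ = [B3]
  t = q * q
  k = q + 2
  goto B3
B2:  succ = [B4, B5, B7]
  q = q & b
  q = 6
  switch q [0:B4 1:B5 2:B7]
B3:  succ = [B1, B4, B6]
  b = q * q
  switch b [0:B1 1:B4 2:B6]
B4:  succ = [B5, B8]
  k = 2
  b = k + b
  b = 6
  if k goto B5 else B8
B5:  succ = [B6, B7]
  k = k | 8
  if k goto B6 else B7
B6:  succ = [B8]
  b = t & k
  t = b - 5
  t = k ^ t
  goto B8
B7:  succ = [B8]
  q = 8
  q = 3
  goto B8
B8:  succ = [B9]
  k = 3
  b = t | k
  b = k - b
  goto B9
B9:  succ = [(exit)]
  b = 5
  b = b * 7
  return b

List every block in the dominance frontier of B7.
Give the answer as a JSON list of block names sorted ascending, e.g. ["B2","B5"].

idom tree: B1←B0 B2←B0 B3←B1 B4←B0 B5←B0 B6←B0 B7←B0 B8←B0 B9←B8
Dom∩ at merges:
  B1: preds {B0,B3}: {B0} ∩ {B0,B1,B3} = {B0}; idom=B0
  B4: preds {B2,B3}: {B0,B2} ∩ {B0,B1,B3} = {B0}; idom=B0
  B5: preds {B2,B4}: {B0,B2} ∩ {B0,B4} = {B0}; idom=B0
  B6: preds {B3,B5}: {B0,B1,B3} ∩ {B0,B5} = {B0}; idom=B0
  B7: preds {B2,B5}: {B0,B2} ∩ {B0,B5} = {B0}; idom=B0
  B8: preds {B0,B4,B6,B7}: {B0} ∩ {B0,B4} ∩ {B0,B6} ∩ {B0,B7} = {B0}; idom=B0

DF derivation:
  join B1 pred B0: · stop@B0
  join B1 pred B3: B3→B1 stop@B0
  join B4 pred B2: B2 stop@B0
  join B4 pred B3: B3→B1 stop@B0
  join B5 pred B2: B2 stop@B0
  join B5 pred B4: B4 stop@B0
  join B6 pred B3: B3→B1 stop@B0
  join B6 pred B5: B5 stop@B0
  join B7 pred B2: B2 stop@B0
  join B7 pred B5: B5 stop@B0
  join B8 pred B0: · stop@B0
  join B8 pred B4: B4 stop@B0
  join B8 pred B6: B6 stop@B0
  join B8 pred B7: B7 stop@B0
  B0 → ∅
  B1 → {B1,B4,B6}
  B2 → {B4,B5,B7}
  B3 → {B1,B4,B6}
  B4 → {B5,B8}
  B5 → {B6,B7}
  B6 → {B8}
  B7 → {B8}
  B8 → ∅
  B9 → ∅

DF(B7) = ["B8"]

Answer: ["B8"]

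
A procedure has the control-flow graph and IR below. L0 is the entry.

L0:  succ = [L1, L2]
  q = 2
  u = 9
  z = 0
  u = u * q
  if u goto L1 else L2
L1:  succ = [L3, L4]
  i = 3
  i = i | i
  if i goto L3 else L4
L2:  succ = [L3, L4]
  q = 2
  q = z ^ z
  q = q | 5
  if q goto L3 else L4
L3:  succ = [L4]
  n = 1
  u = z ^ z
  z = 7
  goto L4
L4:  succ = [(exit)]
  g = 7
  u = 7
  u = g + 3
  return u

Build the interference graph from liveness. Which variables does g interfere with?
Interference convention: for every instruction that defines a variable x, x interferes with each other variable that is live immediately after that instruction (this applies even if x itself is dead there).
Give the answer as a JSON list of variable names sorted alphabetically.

Block summaries:
  L0: def={q,u,z} ue=∅
  L1: def={i} ue=∅
  L2: def={q} ue={z}
  L3: def={n,u,z} ue={z}
  L4: def={g,u} ue=∅

Live sets:
  L0 li=∅ lo={z}
  L1 li={z} lo={z}
  L2 li={z} lo={z}
  L3 li={z} lo=∅
  L4 li=∅ lo=∅

Interfere edges:
  g↔{u}
  i↔{z}
  n↔{z}
  q↔{u,z}
  u↔{g,q,z}
  z↔{i,n,q,u}

N(g) = ["u"]

Answer: ["u"]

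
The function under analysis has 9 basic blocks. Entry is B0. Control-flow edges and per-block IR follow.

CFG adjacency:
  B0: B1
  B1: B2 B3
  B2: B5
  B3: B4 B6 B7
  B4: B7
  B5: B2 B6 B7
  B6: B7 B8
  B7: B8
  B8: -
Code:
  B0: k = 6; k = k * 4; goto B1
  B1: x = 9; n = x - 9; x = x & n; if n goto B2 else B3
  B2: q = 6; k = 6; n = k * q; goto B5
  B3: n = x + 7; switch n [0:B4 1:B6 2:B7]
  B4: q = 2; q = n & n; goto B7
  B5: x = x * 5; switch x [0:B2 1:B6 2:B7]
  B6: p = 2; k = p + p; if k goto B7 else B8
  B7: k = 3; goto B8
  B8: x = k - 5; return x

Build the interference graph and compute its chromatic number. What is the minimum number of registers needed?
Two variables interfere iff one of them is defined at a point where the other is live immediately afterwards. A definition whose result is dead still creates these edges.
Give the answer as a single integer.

Answer: 3

Analysis:
def/use:
  B0: {k} / ∅
  B1: {n,x} / ∅
  B2: {k,n,q} / ∅
  B3: {n} / {x}
  B4: {q} / {n}
  B5: {x} / {x}
  B6: {k,p} / ∅
  B7: {k} / ∅
  B8: {x} / {k}

Liveness:
  B0: in=∅ out=∅
  B1: in=∅ out={x}
  B2: in={x} out={x}
  B3: in={x} out={n}
  B4: in={n} out=∅
  B5: in={x} out={x}
  B6: in=∅ out={k}
  B7: in=∅ out={k}
  B8: in={k} out=∅

Interference:
  k — {q,x}
  n — {q,x}
  p — ∅
  q — {k,n,x}
  x — {k,n,q}

Registers:
  clique {k,q,x} ⇒ need ≥ 3
  3-colouring: r0={p,q}  r1={x}  r2={k,n}
  χ = 3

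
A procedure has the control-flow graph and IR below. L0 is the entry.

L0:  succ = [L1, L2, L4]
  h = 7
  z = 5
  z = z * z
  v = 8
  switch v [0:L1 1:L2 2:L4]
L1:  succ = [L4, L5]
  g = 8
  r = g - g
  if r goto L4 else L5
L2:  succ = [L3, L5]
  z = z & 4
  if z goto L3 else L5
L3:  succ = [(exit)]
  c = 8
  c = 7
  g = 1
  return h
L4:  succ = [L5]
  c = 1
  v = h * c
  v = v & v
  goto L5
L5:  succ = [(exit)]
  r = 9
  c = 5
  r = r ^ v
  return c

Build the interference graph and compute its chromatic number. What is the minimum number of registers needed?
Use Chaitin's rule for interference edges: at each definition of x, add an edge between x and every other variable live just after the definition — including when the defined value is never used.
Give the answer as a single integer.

def/use:
  L0: {h,v,z} / ∅
  L1: {g,r} / ∅
  L2: {z} / {z}
  L3: {c,g} / {h}
  L4: {c,v} / {h}
  L5: {c,r} / {v}

Liveness:
  L0: in=∅ out={h,v,z}
  L1: in={h,v} out={h,v}
  L2: in={h,v,z} out={h,v}
  L3: in={h} out=∅
  L4: in={h} out={v}
  L5: in={v} out=∅

Interference:
  c: {h,r,v}
  g: {h,v}
  h: {c,g,r,v,z}
  r: {c,h,v}
  v: {c,g,h,r,z}
  z: {h,v}

Registers:
  lower bound: {c,h,r,v} mutually conflict ⇒ χ ≥ 4
  assign c→c2 g→c2 h→c0 r→c3 v→c1 z→c2 — no edge inside a register ⇒ χ ≤ 4
  χ = 4

Answer: 4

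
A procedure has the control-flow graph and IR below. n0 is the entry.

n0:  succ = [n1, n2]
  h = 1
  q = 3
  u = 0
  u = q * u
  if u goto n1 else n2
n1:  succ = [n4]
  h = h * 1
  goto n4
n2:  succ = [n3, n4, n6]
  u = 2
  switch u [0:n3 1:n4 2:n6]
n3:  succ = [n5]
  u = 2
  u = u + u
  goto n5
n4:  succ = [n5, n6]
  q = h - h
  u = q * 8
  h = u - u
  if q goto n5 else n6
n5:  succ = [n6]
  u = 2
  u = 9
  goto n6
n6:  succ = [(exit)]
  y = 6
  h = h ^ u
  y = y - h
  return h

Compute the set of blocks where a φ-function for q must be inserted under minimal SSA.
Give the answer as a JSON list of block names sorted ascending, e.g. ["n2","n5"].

idom tree: n1←n0 n2←n0 n3←n2 n4←n0 n5←n0 n6←n0
Join-block Dom:
  n4: preds {n1,n2}: {n0,n1} ∩ {n0,n2} = {n0}; idom=n0
  n5: preds {n3,n4}: {n0,n2,n3} ∩ {n0,n4} = {n0}; idom=n0
  n6: preds {n2,n4,n5}: {n0,n2} ∩ {n0,n4} ∩ {n0,n5} = {n0}; idom=n0

Frontier:
  n4←n1: walk n1 to n0
  n4←n2: walk n2 to n0
  n5←n3: walk n3→n2 to n0
  n5←n4: walk n4 to n0
  n6←n2: walk n2 to n0
  n6←n4: walk n4 to n0
  n6←n5: walk n5 to n0
  n0 → ∅
  n1 → {n4}
  n2 → {n4,n5,n6}
  n3 → {n5}
  n4 → {n5,n6}
  n5 → {n6}
  n6 → ∅

φ for q: defs {n0,n4}
  DF⁺ = {n5,n6}

Answer: ["n5", "n6"]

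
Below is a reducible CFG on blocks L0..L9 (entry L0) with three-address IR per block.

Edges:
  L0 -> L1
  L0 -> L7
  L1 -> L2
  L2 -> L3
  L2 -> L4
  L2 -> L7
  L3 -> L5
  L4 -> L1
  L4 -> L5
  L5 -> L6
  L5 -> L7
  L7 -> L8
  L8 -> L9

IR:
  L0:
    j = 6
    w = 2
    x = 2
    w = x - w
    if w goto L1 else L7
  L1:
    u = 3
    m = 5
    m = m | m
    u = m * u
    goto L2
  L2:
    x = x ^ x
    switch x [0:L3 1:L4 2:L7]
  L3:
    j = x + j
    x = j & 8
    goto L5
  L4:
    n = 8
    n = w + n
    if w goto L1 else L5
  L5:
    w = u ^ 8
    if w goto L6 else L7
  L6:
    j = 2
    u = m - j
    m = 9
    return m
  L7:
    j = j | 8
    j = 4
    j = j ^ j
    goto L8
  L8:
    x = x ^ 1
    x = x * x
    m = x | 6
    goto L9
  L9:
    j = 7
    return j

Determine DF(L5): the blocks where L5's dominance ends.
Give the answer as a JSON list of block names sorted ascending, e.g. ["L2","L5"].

idom tree: L1←L0 L2←L1 L3←L2 L4←L2 L5←L2 L6←L5 L7←L0 L8←L7 L9←L8
Join-block Dom:
  L1: preds {L0,L4}: {L0} ∩ {L0,L1,L2,L4} = {L0}; idom=L0
  L5: preds {L3,L4}: {L0,L1,L2,L3} ∩ {L0,L1,L2,L4} = {L0,L1,L2}; idom=L2
  L7: preds {L0,L2,L5}: {L0} ∩ {L0,L1,L2} ∩ {L0,L1,L2,L5} = {L0}; idom=L0

DF derivation:
  L1←L0: walk · to L0
  L1←L4: walk L4→L2→L1 to L0
  L5←L3: walk L3 to L2
  L5←L4: walk L4 to L2
  L7←L0: walk · to L0
  L7←L2: walk L2→L1 to L0
  L7←L5: walk L5→L2→L1 to L0
  L0 → ∅
  L1 → {L1,L7}
  L2 → {L1,L7}
  L3 → {L5}
  L4 → {L1,L5}
  L5 → {L7}
  L6 → ∅
  L7 → ∅
  L8 → ∅
  L9 → ∅

DF(L5) = ["L7"]

Answer: ["L7"]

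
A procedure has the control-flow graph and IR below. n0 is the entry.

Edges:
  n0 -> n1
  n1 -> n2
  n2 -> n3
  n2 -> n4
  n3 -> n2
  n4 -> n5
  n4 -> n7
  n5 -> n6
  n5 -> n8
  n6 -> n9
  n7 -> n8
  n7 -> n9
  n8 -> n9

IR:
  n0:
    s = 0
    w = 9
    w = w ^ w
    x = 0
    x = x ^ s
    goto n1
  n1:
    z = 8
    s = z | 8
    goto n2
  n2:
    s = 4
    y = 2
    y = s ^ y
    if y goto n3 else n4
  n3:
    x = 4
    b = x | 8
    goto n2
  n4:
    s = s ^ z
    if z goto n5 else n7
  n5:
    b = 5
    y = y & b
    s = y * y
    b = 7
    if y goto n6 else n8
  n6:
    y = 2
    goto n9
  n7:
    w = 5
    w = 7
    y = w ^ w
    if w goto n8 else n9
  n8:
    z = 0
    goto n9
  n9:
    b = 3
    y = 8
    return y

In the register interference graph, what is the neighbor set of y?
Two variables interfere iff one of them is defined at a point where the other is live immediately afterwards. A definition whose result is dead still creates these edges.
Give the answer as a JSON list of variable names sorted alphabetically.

def/use:
  n0 def {s,w,x} use ∅
  n1 def {s,z} use ∅
  n2 def {s,y} use ∅
  n3 def {b,x} use ∅
  n4 def {s} use {s,z}
  n5 def {b,s,y} use {y}
  n6 def {y} use ∅
  n7 def {w,y} use ∅
  n8 def {z} use ∅
  n9 def {b,y} use ∅

Live sets:
  n0 li=∅ lo=∅
  n1 li=∅ lo={z}
  n2 li={z} lo={s,y,z}
  n3 li={z} lo={z}
  n4 li={s,y,z} lo={y}
  n5 li={y} lo=∅
  n6 li=∅ lo=∅
  n7 li=∅ lo=∅
  n8 li=∅ lo=∅
  n9 li=∅ lo=∅

Conflict graph:
  b — {y,z}
  s — {w,x,y,z}
  w — {s,y}
  x — {s,z}
  y — {b,s,w,z}
  z — {b,s,x,y}

N(y) = ["b", "s", "w", "z"]

Answer: ["b", "s", "w", "z"]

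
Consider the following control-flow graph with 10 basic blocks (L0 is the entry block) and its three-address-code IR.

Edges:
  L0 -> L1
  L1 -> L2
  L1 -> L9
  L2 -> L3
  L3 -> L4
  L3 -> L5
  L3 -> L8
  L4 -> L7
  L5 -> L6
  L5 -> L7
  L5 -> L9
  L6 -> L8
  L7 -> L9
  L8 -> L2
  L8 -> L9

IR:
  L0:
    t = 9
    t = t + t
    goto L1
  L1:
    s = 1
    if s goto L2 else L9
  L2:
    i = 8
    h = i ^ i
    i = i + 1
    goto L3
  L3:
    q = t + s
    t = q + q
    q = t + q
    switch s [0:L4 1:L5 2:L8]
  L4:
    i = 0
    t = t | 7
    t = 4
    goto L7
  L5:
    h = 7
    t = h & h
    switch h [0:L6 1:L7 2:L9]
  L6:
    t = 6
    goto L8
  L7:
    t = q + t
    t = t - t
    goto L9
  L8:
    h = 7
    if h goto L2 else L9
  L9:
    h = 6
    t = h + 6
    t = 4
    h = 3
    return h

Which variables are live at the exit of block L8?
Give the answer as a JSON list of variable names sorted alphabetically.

Answer: ["s", "t"]

Working:
Per-block:
  L0: {t} / ∅
  L1: {s} / ∅
  L2: {h,i} / ∅
  L3: {q,t} / {s,t}
  L4: {i,t} / {t}
  L5: {h,t} / ∅
  L6: {t} / ∅
  L7: {t} / {q,t}
  L8: {h} / ∅
  L9: {h,t} / ∅

Live sets:
  live L0: ∅→{t}
  live L1: {t}→{s,t}
  live L2: {s,t}→{s,t}
  live L3: {s,t}→{q,s,t}
  live L4: {q,t}→{q,t}
  live L5: {q,s}→{q,s,t}
  live L6: {s}→{s,t}
  live L7: {q,t}→∅
  live L8: {s,t}→{s,t}
  live L9: ∅→∅

live-out(L8) = ["s", "t"]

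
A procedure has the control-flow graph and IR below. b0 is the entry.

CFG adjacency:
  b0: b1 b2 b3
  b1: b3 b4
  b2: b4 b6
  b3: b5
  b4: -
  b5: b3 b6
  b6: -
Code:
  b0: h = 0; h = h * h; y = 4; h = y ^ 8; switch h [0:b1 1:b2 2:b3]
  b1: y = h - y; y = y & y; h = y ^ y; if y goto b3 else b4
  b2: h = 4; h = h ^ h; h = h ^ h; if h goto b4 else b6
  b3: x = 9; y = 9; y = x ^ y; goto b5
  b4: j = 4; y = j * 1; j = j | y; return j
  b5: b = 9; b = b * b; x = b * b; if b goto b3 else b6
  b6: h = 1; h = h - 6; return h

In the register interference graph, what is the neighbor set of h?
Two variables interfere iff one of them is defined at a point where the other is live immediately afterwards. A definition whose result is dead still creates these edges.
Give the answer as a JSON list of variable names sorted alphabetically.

Answer: ["y"]

Working:
Block summaries:
  b0: def={h,y} ue=∅
  b1: def={h,y} ue={h,y}
  b2: def={h} ue=∅
  b3: def={x,y} ue=∅
  b4: def={j,y} ue=∅
  b5: def={b,x} ue=∅
  b6: def={h} ue=∅

Backward fixpoint:
  b0: in=∅ out={h,y}
  b1: in={h,y} out=∅
  b2: in=∅ out=∅
  b3: in=∅ out=∅
  b4: in=∅ out=∅
  b5: in=∅ out=∅
  b6: in=∅ out=∅

Conflict graph:
  b: {x}
  h: {y}
  j: {y}
  x: {b,y}
  y: {h,j,x}

N(h) = ["y"]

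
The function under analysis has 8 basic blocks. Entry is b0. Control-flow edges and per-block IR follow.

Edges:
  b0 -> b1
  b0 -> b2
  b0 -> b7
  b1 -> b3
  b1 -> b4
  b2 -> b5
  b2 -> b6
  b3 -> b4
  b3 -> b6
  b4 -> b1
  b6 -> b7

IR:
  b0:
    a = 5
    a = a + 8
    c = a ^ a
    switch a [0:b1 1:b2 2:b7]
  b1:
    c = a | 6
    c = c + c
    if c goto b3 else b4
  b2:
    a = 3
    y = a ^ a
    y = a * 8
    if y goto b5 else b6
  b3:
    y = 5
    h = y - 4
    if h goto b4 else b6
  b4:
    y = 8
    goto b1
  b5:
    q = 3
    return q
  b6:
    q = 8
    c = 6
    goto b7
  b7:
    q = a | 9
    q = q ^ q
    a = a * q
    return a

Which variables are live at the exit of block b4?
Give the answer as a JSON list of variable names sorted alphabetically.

Per-block:
  b0: {a,c} / ∅
  b1: {c} / {a}
  b2: {a,y} / ∅
  b3: {h,y} / ∅
  b4: {y} / ∅
  b5: {q} / ∅
  b6: {c,q} / ∅
  b7: {a,q} / {a}

Liveness:
  live b0: ∅→{a}
  live b1: {a}→{a}
  live b2: ∅→{a}
  live b3: {a}→{a}
  live b4: {a}→{a}
  live b5: ∅→∅
  live b6: {a}→{a}
  live b7: {a}→∅

live-out(b4) = ["a"]

Answer: ["a"]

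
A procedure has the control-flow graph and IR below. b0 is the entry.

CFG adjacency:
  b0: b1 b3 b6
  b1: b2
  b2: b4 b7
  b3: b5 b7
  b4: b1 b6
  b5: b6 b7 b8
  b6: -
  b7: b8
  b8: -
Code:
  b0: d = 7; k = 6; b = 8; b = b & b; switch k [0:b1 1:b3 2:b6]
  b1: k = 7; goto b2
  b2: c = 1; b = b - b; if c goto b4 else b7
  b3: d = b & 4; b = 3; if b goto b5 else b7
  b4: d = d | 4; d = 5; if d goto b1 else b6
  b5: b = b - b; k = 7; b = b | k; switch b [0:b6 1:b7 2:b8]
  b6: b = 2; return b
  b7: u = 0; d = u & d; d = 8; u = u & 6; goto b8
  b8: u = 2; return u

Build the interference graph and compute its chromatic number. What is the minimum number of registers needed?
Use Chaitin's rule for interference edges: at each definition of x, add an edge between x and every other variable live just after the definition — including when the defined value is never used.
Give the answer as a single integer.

def/use:
  b0 def {b,d,k} use ∅
  b1 def {k} use ∅
  b2 def {b,c} use {b}
  b3 def {b,d} use {b}
  b4 def {d} use {d}
  b5 def {b,k} use {b}
  b6 def {b} use ∅
  b7 def {d,u} use {d}
  b8 def {u} use ∅

Live sets:
  b0: in=∅ out={b,d}
  b1: in={b,d} out={b,d}
  b2: in={b,d} out={b,d}
  b3: in={b} out={b,d}
  b4: in={b,d} out={b,d}
  b5: in={b,d} out={d}
  b6: in=∅ out=∅
  b7: in={d} out=∅
  b8: in=∅ out=∅

Interfere edges:
  b — {c,d,k}
  c — {b,d}
  d — {b,c,k,u}
  k — {b,d}
  u — {d}

Colouring:
  lower bound: {b,c,d} mutually conflict ⇒ χ ≥ 3
  3-colouring: r0={d}  r1={b,u}  r2={c,k}
  χ = 3

Answer: 3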